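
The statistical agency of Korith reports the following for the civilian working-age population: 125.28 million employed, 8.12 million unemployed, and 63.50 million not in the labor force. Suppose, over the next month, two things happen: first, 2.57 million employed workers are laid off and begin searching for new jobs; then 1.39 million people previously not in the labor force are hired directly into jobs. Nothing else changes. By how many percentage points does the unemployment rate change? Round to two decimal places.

Initially, labor force = 125.28 + 8.12 = 133.40 million, so u = 8.12/133.40 = 6.09%.
After the first change, employed falls and unemployed rises by 2.57; labor force unchanged → E = 122.71, U = 10.69, labor force = 133.40 million.
After the second change, employed and labor force both rise by 1.39; unemployed unchanged → E = 124.10, U = 10.69, labor force = 134.79 million.
New unemployment rate = 10.69 / 134.79 = 7.93%.
Change = 7.93% − 6.09% = +1.84 percentage points.

The unemployment rate changes by +1.84 percentage points.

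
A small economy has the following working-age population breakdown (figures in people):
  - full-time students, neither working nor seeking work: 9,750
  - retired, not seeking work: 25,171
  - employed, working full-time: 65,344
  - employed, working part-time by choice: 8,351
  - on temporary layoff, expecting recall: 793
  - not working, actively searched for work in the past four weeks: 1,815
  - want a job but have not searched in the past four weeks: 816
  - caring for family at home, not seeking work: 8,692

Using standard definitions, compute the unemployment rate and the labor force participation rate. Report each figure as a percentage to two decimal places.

Unemployment rate ≈ 3.42%; labor force participation rate ≈ 63.20%.

Employed = 65,344 + 8,351 = 73,695.
Unemployed = 793 + 1,815 = 2,608 (jobless and actively searching, or on temporary layoff).
Labor force = 73,695 + 2,608 = 76,303.
Not in labor force = 9,750 + 25,171 + 816 + 8,692 = 44,429 (those not working and not actively searching are outside the labor force — including those who want a job but have given up searching).
Civilian working-age population = 76,303 + 44,429 = 120,732.
Unemployment rate = 2,608 / 76,303 = 3.42%.
Labor force participation rate = 76,303 / 120,732 = 63.20%.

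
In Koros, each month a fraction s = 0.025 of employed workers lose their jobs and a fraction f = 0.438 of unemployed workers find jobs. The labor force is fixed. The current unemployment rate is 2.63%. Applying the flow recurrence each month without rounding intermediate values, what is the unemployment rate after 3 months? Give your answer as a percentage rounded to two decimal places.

With a fixed labor force, u_{t+1} = u_t + s·(1−u_t) − f·u_t = u_t·(1−s−f) + s.
Here 1−s−f = 0.537 and s = 0.025.
u_1 = 0.026300 × 0.537 + 0.025 = 0.039123.
u_2 = 0.039123 × 0.537 + 0.025 = 0.046009.
u_3 = 0.046009 × 0.537 + 0.025 = 0.049707.

Unemployment rate after three months ≈ 4.97%.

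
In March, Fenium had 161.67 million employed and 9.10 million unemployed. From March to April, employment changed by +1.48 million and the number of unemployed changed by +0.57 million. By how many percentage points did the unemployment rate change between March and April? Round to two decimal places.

The unemployment rate changed by +0.27 percentage points.

March: labor force = 161.67 + 9.10 = 170.77; u = 9.10/170.77 = 5.33%.
April: labor force = 163.15 + 9.67 = 172.82; u = 9.67/172.82 = 5.60%.
Change = 5.60% − 5.33% = +0.27 pp.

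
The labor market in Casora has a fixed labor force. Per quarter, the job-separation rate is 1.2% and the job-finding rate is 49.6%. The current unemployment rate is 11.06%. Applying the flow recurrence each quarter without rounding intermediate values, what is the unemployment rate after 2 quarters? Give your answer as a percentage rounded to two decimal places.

Unemployment rate after two quarters ≈ 4.47%.

With a fixed labor force, u_{t+1} = u_t + s·(1−u_t) − f·u_t = u_t·(1−s−f) + s.
Here 1−s−f = 0.492 and s = 0.012.
u_1 = 0.110600 × 0.492 + 0.012 = 0.066415.
u_2 = 0.066415 × 0.492 + 0.012 = 0.044676.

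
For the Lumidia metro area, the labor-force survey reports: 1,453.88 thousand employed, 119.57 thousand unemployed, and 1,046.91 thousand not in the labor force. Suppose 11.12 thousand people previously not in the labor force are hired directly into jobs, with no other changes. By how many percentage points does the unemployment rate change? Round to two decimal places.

The unemployment rate changes by −0.05 percentage points.

Initially, labor force = 1,453.88 + 119.57 = 1,573.45 thousand, so u = 119.57/1,573.45 = 7.60%.
After the change, employed and labor force both rise by 11.12; unemployed unchanged → E = 1,465.00, U = 119.57, labor force = 1,584.57 thousand.
New unemployment rate = 119.57 / 1,584.57 = 7.55%.
Change = 7.55% − 7.60% = −0.05 percentage points.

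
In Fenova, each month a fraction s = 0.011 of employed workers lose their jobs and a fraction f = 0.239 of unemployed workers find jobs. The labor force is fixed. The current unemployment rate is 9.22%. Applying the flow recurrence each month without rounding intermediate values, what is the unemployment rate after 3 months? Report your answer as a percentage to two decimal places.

With a fixed labor force, u_{t+1} = u_t + s·(1−u_t) − f·u_t = u_t·(1−s−f) + s.
Here 1−s−f = 0.750 and s = 0.011.
u_1 = 0.092200 × 0.750 + 0.011 = 0.080150.
u_2 = 0.080150 × 0.750 + 0.011 = 0.071112.
u_3 = 0.071112 × 0.750 + 0.011 = 0.064334.

Unemployment rate after three months ≈ 6.43%.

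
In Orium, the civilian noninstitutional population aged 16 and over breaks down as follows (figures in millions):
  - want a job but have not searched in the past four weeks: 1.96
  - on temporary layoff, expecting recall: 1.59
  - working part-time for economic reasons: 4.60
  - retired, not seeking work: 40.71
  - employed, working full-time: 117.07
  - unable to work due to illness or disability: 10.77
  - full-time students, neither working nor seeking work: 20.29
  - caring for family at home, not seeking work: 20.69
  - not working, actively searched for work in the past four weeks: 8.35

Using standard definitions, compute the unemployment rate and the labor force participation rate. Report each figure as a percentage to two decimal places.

Employed = 4.60 + 117.07 = 121.67 million (anyone who worked, including part-time for economic reasons, counts as employed).
Unemployed = 1.59 + 8.35 = 9.94 million (jobless and actively searching, or on temporary layoff).
Labor force = 121.67 + 9.94 = 131.61 million.
Not in labor force = 1.96 + 40.71 + 10.77 + 20.29 + 20.69 = 94.42 million (those not working and not actively searching are outside the labor force — including those who want a job but have given up searching).
Civilian working-age population = 131.61 + 94.42 = 226.03 million.
Unemployment rate = 9.94 / 131.61 = 7.55%.
Labor force participation rate = 131.61 / 226.03 = 58.23%.

Unemployment rate ≈ 7.55%; labor force participation rate ≈ 58.23%.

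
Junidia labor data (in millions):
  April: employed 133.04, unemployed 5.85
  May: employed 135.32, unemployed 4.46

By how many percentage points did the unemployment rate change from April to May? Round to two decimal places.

The unemployment rate changed by −1.02 percentage points.

April: labor force = 133.04 + 5.85 = 138.89; u = 5.85/138.89 = 4.21%.
May: labor force = 135.32 + 4.46 = 139.78; u = 4.46/139.78 = 3.19%.
Change = 3.19% − 4.21% = −1.02 pp.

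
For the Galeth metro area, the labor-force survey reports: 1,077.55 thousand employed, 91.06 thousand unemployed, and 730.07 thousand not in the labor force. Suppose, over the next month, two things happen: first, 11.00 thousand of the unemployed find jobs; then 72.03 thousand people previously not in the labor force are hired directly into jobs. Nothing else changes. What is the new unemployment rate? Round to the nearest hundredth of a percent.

New unemployment rate ≈ 6.45%.

Initially, labor force = 1,077.55 + 91.06 = 1,168.61 thousand, so u = 91.06/1,168.61 = 7.79%.
After the first change, unemployed falls and employed rises by 11.00; labor force unchanged → E = 1,088.55, U = 80.06, labor force = 1,168.61 thousand.
After the second change, employed and labor force both rise by 72.03; unemployed unchanged → E = 1,160.58, U = 80.06, labor force = 1,240.64 thousand.
New unemployment rate = 80.06 / 1,240.64 = 6.45%.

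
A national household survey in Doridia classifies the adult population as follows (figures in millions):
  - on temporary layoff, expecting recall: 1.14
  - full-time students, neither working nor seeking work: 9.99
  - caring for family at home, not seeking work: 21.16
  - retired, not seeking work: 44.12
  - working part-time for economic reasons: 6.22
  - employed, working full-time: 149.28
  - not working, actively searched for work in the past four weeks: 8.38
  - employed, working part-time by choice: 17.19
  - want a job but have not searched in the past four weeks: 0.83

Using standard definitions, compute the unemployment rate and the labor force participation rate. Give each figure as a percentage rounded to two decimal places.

Unemployment rate ≈ 5.22%; labor force participation rate ≈ 70.54%.

Employed = 6.22 + 149.28 + 17.19 = 172.69 million (anyone who worked, including part-time for economic reasons, counts as employed).
Unemployed = 1.14 + 8.38 = 9.52 million (jobless and actively searching, or on temporary layoff).
Labor force = 172.69 + 9.52 = 182.21 million.
Not in labor force = 9.99 + 21.16 + 44.12 + 0.83 = 76.10 million (those not working and not actively searching are outside the labor force — including those who want a job but have given up searching).
Civilian working-age population = 182.21 + 76.10 = 258.31 million.
Unemployment rate = 9.52 / 182.21 = 5.22%.
Labor force participation rate = 182.21 / 258.31 = 70.54%.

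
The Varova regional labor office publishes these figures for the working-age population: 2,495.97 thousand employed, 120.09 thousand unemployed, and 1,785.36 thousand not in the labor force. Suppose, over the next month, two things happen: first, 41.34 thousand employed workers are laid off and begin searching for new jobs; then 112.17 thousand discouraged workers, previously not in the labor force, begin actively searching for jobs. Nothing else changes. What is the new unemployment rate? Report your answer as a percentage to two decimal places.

Initially, labor force = 2,495.97 + 120.09 = 2,616.06 thousand, so u = 120.09/2,616.06 = 4.59%.
After the first change, employed falls and unemployed rises by 41.34; labor force unchanged → E = 2,454.63, U = 161.43, labor force = 2,616.06 thousand.
After the second change, unemployed and labor force both rise by 112.17 → E = 2,454.63, U = 273.60, labor force = 2,728.23 thousand.
New unemployment rate = 273.60 / 2,728.23 = 10.03%.

New unemployment rate ≈ 10.03%.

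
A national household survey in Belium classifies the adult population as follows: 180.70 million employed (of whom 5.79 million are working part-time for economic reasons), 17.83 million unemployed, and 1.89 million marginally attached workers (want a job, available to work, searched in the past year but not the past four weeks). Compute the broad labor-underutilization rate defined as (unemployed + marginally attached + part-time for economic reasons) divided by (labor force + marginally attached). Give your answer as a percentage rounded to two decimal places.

Labor force = 180.70 + 17.83 = 198.53 million.
Numerator = 17.83 + 1.89 + 5.79 = 25.51 million.
Denominator = 198.53 + 1.89 = 200.42 million.
Broad rate = 25.51 / 200.42 = 12.73%.

Broad underutilization rate ≈ 12.73%.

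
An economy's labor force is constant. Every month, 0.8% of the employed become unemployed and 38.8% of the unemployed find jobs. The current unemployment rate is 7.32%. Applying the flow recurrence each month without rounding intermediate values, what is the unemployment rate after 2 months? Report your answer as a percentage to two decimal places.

Unemployment rate after two months ≈ 3.95%.

With a fixed labor force, u_{t+1} = u_t + s·(1−u_t) − f·u_t = u_t·(1−s−f) + s.
Here 1−s−f = 0.604 and s = 0.008.
u_1 = 0.073200 × 0.604 + 0.008 = 0.052213.
u_2 = 0.052213 × 0.604 + 0.008 = 0.039537.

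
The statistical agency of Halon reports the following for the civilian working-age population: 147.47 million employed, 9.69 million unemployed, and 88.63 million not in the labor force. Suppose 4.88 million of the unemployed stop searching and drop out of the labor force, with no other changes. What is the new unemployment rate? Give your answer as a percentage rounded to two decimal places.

Initially, labor force = 147.47 + 9.69 = 157.16 million, so u = 9.69/157.16 = 6.17%.
After the change, unemployed and labor force both fall by 4.88 → E = 147.47, U = 4.81, labor force = 152.28 million.
New unemployment rate = 4.81 / 152.28 = 3.16%.

New unemployment rate ≈ 3.16%.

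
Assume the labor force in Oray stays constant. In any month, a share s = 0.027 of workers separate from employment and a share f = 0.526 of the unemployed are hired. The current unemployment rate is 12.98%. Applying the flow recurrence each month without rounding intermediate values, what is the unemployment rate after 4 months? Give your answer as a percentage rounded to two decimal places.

Unemployment rate after four months ≈ 5.21%.

With a fixed labor force, u_{t+1} = u_t + s·(1−u_t) − f·u_t = u_t·(1−s−f) + s.
Here 1−s−f = 0.447 and s = 0.027.
u_1 = 0.129800 × 0.447 + 0.027 = 0.085021.
u_2 = 0.085021 × 0.447 + 0.027 = 0.065004.
u_3 = 0.065004 × 0.447 + 0.027 = 0.056057.
u_4 = 0.056057 × 0.447 + 0.027 = 0.052057.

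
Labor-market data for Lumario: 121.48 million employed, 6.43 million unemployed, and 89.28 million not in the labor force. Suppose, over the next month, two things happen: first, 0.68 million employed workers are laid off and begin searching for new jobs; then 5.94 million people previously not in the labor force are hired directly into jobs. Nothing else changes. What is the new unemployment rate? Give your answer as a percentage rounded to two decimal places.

Initially, labor force = 121.48 + 6.43 = 127.91 million, so u = 6.43/127.91 = 5.03%.
After the first change, employed falls and unemployed rises by 0.68; labor force unchanged → E = 120.80, U = 7.11, labor force = 127.91 million.
After the second change, employed and labor force both rise by 5.94; unemployed unchanged → E = 126.74, U = 7.11, labor force = 133.85 million.
New unemployment rate = 7.11 / 133.85 = 5.31%.

New unemployment rate ≈ 5.31%.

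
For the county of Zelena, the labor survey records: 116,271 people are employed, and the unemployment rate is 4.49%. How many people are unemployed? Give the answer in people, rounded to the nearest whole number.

About 5,466 are unemployed.

Let U be the number unemployed. The labor force is E + U, and U/(E+U) = 0.0449.
So U = 0.0449 × 116,271 / (1 − 0.0449) = 5220.57 / 0.9551 ≈ 5,466.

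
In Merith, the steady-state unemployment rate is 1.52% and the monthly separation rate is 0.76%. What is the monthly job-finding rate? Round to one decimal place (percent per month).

Job-finding rate ≈ 49.2% per month.

From u* = s/(s+f): f = s·(1−u)/u.
f = 0.76 × (1 − 0.0152) / 0.0152 = 0.7484 / 0.0152 ≈ 49.2% per month.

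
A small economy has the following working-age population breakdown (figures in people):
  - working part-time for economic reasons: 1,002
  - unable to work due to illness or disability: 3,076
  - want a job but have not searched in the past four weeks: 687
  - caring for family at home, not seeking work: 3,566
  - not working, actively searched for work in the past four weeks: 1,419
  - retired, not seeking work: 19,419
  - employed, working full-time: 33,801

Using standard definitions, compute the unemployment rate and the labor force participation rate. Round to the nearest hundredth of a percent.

Employed = 1,002 + 33,801 = 34,803 (anyone who worked, including part-time for economic reasons, counts as employed).
Unemployed = 1,419.
Labor force = 34,803 + 1,419 = 36,222.
Not in labor force = 3,076 + 687 + 3,566 + 19,419 = 26,748 (those not working and not actively searching are outside the labor force — including those who want a job but have given up searching).
Civilian working-age population = 36,222 + 26,748 = 62,970.
Unemployment rate = 1,419 / 36,222 = 3.92%.
Labor force participation rate = 36,222 / 62,970 = 57.52%.

Unemployment rate ≈ 3.92%; labor force participation rate ≈ 57.52%.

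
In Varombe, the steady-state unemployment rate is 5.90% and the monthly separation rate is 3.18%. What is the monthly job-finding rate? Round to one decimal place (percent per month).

From u* = s/(s+f): f = s·(1−u)/u.
f = 3.18 × (1 − 0.0590) / 0.0590 = 2.9924 / 0.0590 ≈ 50.7% per month.

Job-finding rate ≈ 50.7% per month.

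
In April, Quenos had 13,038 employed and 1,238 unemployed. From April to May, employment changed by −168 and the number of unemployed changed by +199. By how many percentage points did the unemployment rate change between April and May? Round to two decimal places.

The unemployment rate changed by +1.37 percentage points.

April: labor force = 13,038 + 1,238 = 14,276; u = 1,238/14,276 = 8.67%.
May: labor force = 12,870 + 1,437 = 14,307; u = 1,437/14,307 = 10.04%.
Change = 10.04% − 8.67% = +1.37 pp.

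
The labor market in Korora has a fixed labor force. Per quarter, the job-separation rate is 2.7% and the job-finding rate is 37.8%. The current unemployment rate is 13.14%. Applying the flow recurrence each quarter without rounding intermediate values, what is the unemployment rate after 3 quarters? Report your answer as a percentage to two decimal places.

Unemployment rate after three quarters ≈ 8.03%.

With a fixed labor force, u_{t+1} = u_t + s·(1−u_t) − f·u_t = u_t·(1−s−f) + s.
Here 1−s−f = 0.595 and s = 0.027.
u_1 = 0.131400 × 0.595 + 0.027 = 0.105183.
u_2 = 0.105183 × 0.595 + 0.027 = 0.089584.
u_3 = 0.089584 × 0.595 + 0.027 = 0.080302.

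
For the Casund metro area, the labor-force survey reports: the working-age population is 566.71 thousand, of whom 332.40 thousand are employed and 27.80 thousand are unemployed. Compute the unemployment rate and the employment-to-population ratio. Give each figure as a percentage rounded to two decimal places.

Unemployment rate ≈ 7.72%; employment-population ratio ≈ 58.65%.

Labor force = employed + unemployed = 332.40 + 27.80 = 360.20 thousand.
Unemployment rate = 27.80 / 360.20 = 7.72%.
Employment-population ratio = 332.40 / 566.71 = 58.65%.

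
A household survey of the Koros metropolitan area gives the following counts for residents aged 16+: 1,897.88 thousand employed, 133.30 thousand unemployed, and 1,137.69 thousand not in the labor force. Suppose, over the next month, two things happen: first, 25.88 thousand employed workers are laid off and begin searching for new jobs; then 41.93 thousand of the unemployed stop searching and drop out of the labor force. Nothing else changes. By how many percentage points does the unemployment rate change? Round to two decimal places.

Initially, labor force = 1,897.88 + 133.30 = 2,031.18 thousand, so u = 133.30/2,031.18 = 6.56%.
After the first change, employed falls and unemployed rises by 25.88; labor force unchanged → E = 1,872.00, U = 159.18, labor force = 2,031.18 thousand.
After the second change, unemployed and labor force both fall by 41.93 → E = 1,872.00, U = 117.25, labor force = 1,989.25 thousand.
New unemployment rate = 117.25 / 1,989.25 = 5.89%.
Change = 5.89% − 6.56% = −0.67 percentage points.

The unemployment rate changes by −0.67 percentage points.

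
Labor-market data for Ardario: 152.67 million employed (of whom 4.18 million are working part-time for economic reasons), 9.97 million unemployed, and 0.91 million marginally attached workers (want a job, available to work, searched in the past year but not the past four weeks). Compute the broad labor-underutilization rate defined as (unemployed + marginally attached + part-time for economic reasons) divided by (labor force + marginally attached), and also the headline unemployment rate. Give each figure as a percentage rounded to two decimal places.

Labor force = 152.67 + 9.97 = 162.64 million.
Numerator = 9.97 + 0.91 + 4.18 = 15.06 million.
Denominator = 162.64 + 0.91 = 163.55 million.
Broad rate = 15.06 / 163.55 = 9.21%.
Headline unemployment rate = 9.97 / 162.64 = 6.13%.

Broad underutilization rate ≈ 9.21%; headline unemployment rate ≈ 6.13%.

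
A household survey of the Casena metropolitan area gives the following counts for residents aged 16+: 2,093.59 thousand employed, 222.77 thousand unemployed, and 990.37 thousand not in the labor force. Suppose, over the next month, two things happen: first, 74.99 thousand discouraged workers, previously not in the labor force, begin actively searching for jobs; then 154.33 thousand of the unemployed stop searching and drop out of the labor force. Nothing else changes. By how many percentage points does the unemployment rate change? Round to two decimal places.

The unemployment rate changes by −3.21 percentage points.

Initially, labor force = 2,093.59 + 222.77 = 2,316.36 thousand, so u = 222.77/2,316.36 = 9.62%.
After the first change, unemployed and labor force both rise by 74.99 → E = 2,093.59, U = 297.76, labor force = 2,391.35 thousand.
After the second change, unemployed and labor force both fall by 154.33 → E = 2,093.59, U = 143.43, labor force = 2,237.02 thousand.
New unemployment rate = 143.43 / 2,237.02 = 6.41%.
Change = 6.41% − 9.62% = −3.21 percentage points.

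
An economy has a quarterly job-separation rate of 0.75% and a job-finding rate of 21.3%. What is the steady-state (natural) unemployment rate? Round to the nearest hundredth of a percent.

At steady state the flows balance: s·E = f·U, so U/(E+U) = s/(s+f).
u* = 0.75 / (0.75 + 21.3) = 0.75 / 22.05 = 3.40%.

Steady-state unemployment rate ≈ 3.40%.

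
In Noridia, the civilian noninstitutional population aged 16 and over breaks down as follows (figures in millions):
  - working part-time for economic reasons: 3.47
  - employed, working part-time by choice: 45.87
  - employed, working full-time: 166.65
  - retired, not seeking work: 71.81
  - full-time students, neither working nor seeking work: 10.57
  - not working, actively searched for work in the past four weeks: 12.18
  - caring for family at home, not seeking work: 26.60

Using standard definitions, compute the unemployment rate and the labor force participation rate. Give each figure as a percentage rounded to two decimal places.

Employed = 3.47 + 45.87 + 166.65 = 215.99 million (anyone who worked, including part-time for economic reasons, counts as employed).
Unemployed = 12.18 million.
Labor force = 215.99 + 12.18 = 228.17 million.
Not in labor force = 71.81 + 10.57 + 26.60 = 108.98 million (those not working and not actively searching are outside the labor force).
Civilian working-age population = 228.17 + 108.98 = 337.15 million.
Unemployment rate = 12.18 / 228.17 = 5.34%.
Labor force participation rate = 228.17 / 337.15 = 67.68%.

Unemployment rate ≈ 5.34%; labor force participation rate ≈ 67.68%.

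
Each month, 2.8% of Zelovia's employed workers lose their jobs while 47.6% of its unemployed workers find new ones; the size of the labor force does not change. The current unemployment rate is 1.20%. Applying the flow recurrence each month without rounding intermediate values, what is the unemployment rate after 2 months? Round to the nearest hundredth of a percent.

Unemployment rate after two months ≈ 4.48%.

With a fixed labor force, u_{t+1} = u_t + s·(1−u_t) − f·u_t = u_t·(1−s−f) + s.
Here 1−s−f = 0.496 and s = 0.028.
u_1 = 0.012000 × 0.496 + 0.028 = 0.033952.
u_2 = 0.033952 × 0.496 + 0.028 = 0.044840.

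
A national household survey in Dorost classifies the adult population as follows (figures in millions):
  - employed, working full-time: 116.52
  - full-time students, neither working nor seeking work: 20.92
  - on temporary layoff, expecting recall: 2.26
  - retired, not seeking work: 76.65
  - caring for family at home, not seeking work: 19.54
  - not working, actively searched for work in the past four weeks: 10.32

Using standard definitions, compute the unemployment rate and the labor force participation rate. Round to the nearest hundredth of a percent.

Unemployment rate ≈ 9.74%; labor force participation rate ≈ 52.43%.

Employed = 116.52 million.
Unemployed = 2.26 + 10.32 = 12.58 million (jobless and actively searching, or on temporary layoff).
Labor force = 116.52 + 12.58 = 129.10 million.
Not in labor force = 20.92 + 76.65 + 19.54 = 117.11 million (those not working and not actively searching are outside the labor force).
Civilian working-age population = 129.10 + 117.11 = 246.21 million.
Unemployment rate = 12.58 / 129.10 = 9.74%.
Labor force participation rate = 129.10 / 246.21 = 52.43%.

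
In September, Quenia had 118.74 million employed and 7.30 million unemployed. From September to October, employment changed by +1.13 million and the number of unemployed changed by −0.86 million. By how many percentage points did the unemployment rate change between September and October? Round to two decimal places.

September: labor force = 118.74 + 7.30 = 126.04; u = 7.30/126.04 = 5.79%.
October: labor force = 119.87 + 6.44 = 126.31; u = 6.44/126.31 = 5.10%.
Change = 5.10% − 5.79% = −0.69 pp.

The unemployment rate changed by −0.69 percentage points.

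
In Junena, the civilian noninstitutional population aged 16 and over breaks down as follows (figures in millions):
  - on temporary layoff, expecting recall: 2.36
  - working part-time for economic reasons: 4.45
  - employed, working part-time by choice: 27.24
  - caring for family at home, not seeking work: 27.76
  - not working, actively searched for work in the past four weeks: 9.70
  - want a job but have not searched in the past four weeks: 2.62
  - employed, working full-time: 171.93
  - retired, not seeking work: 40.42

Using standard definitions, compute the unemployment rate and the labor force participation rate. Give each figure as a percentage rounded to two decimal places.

Employed = 4.45 + 27.24 + 171.93 = 203.62 million (anyone who worked, including part-time for economic reasons, counts as employed).
Unemployed = 2.36 + 9.70 = 12.06 million (jobless and actively searching, or on temporary layoff).
Labor force = 203.62 + 12.06 = 215.68 million.
Not in labor force = 27.76 + 2.62 + 40.42 = 70.80 million (those not working and not actively searching are outside the labor force — including those who want a job but have given up searching).
Civilian working-age population = 215.68 + 70.80 = 286.48 million.
Unemployment rate = 12.06 / 215.68 = 5.59%.
Labor force participation rate = 215.68 / 286.48 = 75.29%.

Unemployment rate ≈ 5.59%; labor force participation rate ≈ 75.29%.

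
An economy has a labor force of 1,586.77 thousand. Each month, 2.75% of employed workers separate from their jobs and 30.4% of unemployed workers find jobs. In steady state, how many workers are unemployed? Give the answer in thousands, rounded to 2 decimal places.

Steady-state unemployment rate u* = s/(s+f) = 2.75/(2.75+30.4) = 0.082956.
Unemployed = u* × labor force = 0.082956 × 1,586.77 ≈ 131.63 thousand.

About 131.63 thousand are unemployed in steady state.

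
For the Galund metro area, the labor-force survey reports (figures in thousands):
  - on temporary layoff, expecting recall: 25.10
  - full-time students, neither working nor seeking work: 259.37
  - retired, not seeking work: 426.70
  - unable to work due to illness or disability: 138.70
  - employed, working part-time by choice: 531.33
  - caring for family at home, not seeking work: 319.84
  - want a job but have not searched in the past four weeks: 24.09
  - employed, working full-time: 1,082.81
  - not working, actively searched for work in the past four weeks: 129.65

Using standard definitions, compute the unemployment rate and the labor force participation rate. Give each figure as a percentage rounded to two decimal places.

Employed = 531.33 + 1,082.81 = 1,614.14 thousand.
Unemployed = 25.10 + 129.65 = 154.75 thousand (jobless and actively searching, or on temporary layoff).
Labor force = 1,614.14 + 154.75 = 1,768.89 thousand.
Not in labor force = 259.37 + 426.70 + 138.70 + 319.84 + 24.09 = 1,168.70 thousand (those not working and not actively searching are outside the labor force — including those who want a job but have given up searching).
Civilian working-age population = 1,768.89 + 1,168.70 = 2,937.59 thousand.
Unemployment rate = 154.75 / 1,768.89 = 8.75%.
Labor force participation rate = 1,768.89 / 2,937.59 = 60.22%.

Unemployment rate ≈ 8.75%; labor force participation rate ≈ 60.22%.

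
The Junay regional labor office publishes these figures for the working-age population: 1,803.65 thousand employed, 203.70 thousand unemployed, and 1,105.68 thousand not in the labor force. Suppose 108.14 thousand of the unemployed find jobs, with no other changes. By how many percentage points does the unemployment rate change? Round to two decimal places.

Initially, labor force = 1,803.65 + 203.70 = 2,007.35 thousand, so u = 203.70/2,007.35 = 10.15%.
After the change, unemployed falls and employed rises by 108.14; labor force unchanged → E = 1,911.79, U = 95.56, labor force = 2,007.35 thousand.
New unemployment rate = 95.56 / 2,007.35 = 4.76%.
Change = 4.76% − 10.15% = −5.39 percentage points.

The unemployment rate changes by −5.39 percentage points.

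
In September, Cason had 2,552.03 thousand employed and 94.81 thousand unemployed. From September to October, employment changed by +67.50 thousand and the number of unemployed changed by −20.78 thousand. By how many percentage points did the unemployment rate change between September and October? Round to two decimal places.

The unemployment rate changed by −0.83 percentage points.

September: labor force = 2,552.03 + 94.81 = 2,646.84; u = 94.81/2,646.84 = 3.58%.
October: labor force = 2,619.53 + 74.03 = 2,693.56; u = 74.03/2,693.56 = 2.75%.
Change = 2.75% − 3.58% = −0.83 pp.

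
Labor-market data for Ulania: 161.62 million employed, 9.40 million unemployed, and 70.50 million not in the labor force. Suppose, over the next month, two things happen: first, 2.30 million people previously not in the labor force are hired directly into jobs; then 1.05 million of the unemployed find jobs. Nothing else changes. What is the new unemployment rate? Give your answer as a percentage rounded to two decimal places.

Initially, labor force = 161.62 + 9.40 = 171.02 million, so u = 9.40/171.02 = 5.50%.
After the first change, employed and labor force both rise by 2.30; unemployed unchanged → E = 163.92, U = 9.40, labor force = 173.32 million.
After the second change, unemployed falls and employed rises by 1.05; labor force unchanged → E = 164.97, U = 8.35, labor force = 173.32 million.
New unemployment rate = 8.35 / 173.32 = 4.82%.

New unemployment rate ≈ 4.82%.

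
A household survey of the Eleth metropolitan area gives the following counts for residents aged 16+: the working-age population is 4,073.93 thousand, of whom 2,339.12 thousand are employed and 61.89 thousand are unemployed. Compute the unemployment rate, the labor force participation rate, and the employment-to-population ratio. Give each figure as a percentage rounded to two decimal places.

Labor force = employed + unemployed = 2,339.12 + 61.89 = 2,401.01 thousand.
Unemployment rate = 61.89 / 2,401.01 = 2.58%.
Labor force participation rate = 2,401.01 / 4,073.93 = 58.94%.
Employment-population ratio = 2,339.12 / 4,073.93 = 57.42%.

Unemployment rate ≈ 2.58%; labor force participation rate ≈ 58.94%; employment-population ratio ≈ 57.42%.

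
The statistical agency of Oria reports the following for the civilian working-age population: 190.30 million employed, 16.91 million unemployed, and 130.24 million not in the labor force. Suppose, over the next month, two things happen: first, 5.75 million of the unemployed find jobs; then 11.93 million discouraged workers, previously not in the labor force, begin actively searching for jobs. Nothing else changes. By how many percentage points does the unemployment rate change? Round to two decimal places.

Initially, labor force = 190.30 + 16.91 = 207.21 million, so u = 16.91/207.21 = 8.16%.
After the first change, unemployed falls and employed rises by 5.75; labor force unchanged → E = 196.05, U = 11.16, labor force = 207.21 million.
After the second change, unemployed and labor force both rise by 11.93 → E = 196.05, U = 23.09, labor force = 219.14 million.
New unemployment rate = 23.09 / 219.14 = 10.54%.
Change = 10.54% − 8.16% = +2.38 percentage points.

The unemployment rate changes by +2.38 percentage points.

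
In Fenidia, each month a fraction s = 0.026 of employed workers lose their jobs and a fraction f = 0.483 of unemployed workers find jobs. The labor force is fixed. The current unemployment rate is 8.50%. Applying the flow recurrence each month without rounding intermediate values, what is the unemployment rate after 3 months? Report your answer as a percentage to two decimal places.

With a fixed labor force, u_{t+1} = u_t + s·(1−u_t) − f·u_t = u_t·(1−s−f) + s.
Here 1−s−f = 0.491 and s = 0.026.
u_1 = 0.085000 × 0.491 + 0.026 = 0.067735.
u_2 = 0.067735 × 0.491 + 0.026 = 0.059258.
u_3 = 0.059258 × 0.491 + 0.026 = 0.055096.

Unemployment rate after three months ≈ 5.51%.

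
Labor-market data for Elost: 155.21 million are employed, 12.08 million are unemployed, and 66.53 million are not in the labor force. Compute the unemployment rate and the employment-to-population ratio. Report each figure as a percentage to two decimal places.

Unemployment rate ≈ 7.22%; employment-population ratio ≈ 66.38%.

Labor force = employed + unemployed = 155.21 + 12.08 = 167.29 million.
Working-age population = 167.29 + 66.53 = 233.82 million.
Unemployment rate = 12.08 / 167.29 = 7.22%.
Employment-population ratio = 155.21 / 233.82 = 66.38%.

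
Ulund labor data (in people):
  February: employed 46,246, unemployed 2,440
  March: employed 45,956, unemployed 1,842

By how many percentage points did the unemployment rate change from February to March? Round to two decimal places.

February: labor force = 46,246 + 2,440 = 48,686; u = 2,440/48,686 = 5.01%.
March: labor force = 45,956 + 1,842 = 47,798; u = 1,842/47,798 = 3.85%.
Change = 3.85% − 5.01% = −1.16 pp.

The unemployment rate changed by −1.16 percentage points.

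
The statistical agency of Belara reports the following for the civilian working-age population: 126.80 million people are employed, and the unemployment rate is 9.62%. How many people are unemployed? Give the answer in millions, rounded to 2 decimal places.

About 13.50 million are unemployed.

Let U be the number unemployed. The labor force is E + U, and U/(E+U) = 0.0962.
So U = 0.0962 × 126.80 / (1 − 0.0962) = 12.1982 / 0.9038 ≈ 13.50 million.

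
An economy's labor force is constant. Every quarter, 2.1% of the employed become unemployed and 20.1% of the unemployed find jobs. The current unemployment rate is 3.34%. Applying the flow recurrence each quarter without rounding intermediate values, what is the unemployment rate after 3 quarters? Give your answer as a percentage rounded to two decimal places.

Unemployment rate after three quarters ≈ 6.58%.

With a fixed labor force, u_{t+1} = u_t + s·(1−u_t) − f·u_t = u_t·(1−s−f) + s.
Here 1−s−f = 0.778 and s = 0.021.
u_1 = 0.033400 × 0.778 + 0.021 = 0.046985.
u_2 = 0.046985 × 0.778 + 0.021 = 0.057554.
u_3 = 0.057554 × 0.778 + 0.021 = 0.065777.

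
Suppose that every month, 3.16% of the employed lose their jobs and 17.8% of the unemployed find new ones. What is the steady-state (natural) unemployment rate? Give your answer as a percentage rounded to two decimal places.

Steady-state unemployment rate ≈ 15.08%.

At steady state the flows balance: s·E = f·U, so U/(E+U) = s/(s+f).
u* = 3.16 / (3.16 + 17.8) = 3.16 / 20.96 = 15.08%.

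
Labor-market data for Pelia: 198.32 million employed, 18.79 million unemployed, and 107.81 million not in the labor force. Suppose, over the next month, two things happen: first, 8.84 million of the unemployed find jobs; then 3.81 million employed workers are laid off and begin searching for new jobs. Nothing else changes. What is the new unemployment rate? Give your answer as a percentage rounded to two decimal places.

New unemployment rate ≈ 6.34%.

Initially, labor force = 198.32 + 18.79 = 217.11 million, so u = 18.79/217.11 = 8.65%.
After the first change, unemployed falls and employed rises by 8.84; labor force unchanged → E = 207.16, U = 9.95, labor force = 217.11 million.
After the second change, employed falls and unemployed rises by 3.81; labor force unchanged → E = 203.35, U = 13.76, labor force = 217.11 million.
New unemployment rate = 13.76 / 217.11 = 6.34%.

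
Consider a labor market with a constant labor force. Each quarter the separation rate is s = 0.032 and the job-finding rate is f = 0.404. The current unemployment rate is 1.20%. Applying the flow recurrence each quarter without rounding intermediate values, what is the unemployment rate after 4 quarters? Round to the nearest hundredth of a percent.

Unemployment rate after four quarters ≈ 6.72%.

With a fixed labor force, u_{t+1} = u_t + s·(1−u_t) − f·u_t = u_t·(1−s−f) + s.
Here 1−s−f = 0.564 and s = 0.032.
u_1 = 0.012000 × 0.564 + 0.032 = 0.038768.
u_2 = 0.038768 × 0.564 + 0.032 = 0.053865.
u_3 = 0.053865 × 0.564 + 0.032 = 0.062380.
u_4 = 0.062380 × 0.564 + 0.032 = 0.067182.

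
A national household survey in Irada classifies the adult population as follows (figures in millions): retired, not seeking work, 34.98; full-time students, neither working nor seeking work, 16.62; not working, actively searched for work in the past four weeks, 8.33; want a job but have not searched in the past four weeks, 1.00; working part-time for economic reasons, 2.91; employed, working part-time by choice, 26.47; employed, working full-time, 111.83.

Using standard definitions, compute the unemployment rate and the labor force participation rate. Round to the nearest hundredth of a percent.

Employed = 2.91 + 26.47 + 111.83 = 141.21 million (anyone who worked, including part-time for economic reasons, counts as employed).
Unemployed = 8.33 million.
Labor force = 141.21 + 8.33 = 149.54 million.
Not in labor force = 34.98 + 16.62 + 1.00 = 52.60 million (those not working and not actively searching are outside the labor force — including those who want a job but have given up searching).
Civilian working-age population = 149.54 + 52.60 = 202.14 million.
Unemployment rate = 8.33 / 149.54 = 5.57%.
Labor force participation rate = 149.54 / 202.14 = 73.98%.

Unemployment rate ≈ 5.57%; labor force participation rate ≈ 73.98%.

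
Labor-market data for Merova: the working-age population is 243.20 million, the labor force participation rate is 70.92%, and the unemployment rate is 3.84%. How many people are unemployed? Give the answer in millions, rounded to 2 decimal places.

About 6.62 million are unemployed.

Labor force = 0.7092 × 243.20 = 172.48 million.
Unemployed = 0.0384 × 172.48 ≈ 6.62 million.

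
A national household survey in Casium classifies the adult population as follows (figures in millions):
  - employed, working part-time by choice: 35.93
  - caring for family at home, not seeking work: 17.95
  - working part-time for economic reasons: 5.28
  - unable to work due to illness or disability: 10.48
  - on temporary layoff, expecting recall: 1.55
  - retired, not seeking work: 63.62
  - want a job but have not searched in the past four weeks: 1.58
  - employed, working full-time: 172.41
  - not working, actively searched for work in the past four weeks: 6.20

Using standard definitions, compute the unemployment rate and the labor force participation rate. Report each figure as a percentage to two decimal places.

Unemployment rate ≈ 3.50%; labor force participation rate ≈ 70.28%.

Employed = 35.93 + 5.28 + 172.41 = 213.62 million (anyone who worked, including part-time for economic reasons, counts as employed).
Unemployed = 1.55 + 6.20 = 7.75 million (jobless and actively searching, or on temporary layoff).
Labor force = 213.62 + 7.75 = 221.37 million.
Not in labor force = 17.95 + 10.48 + 63.62 + 1.58 = 93.63 million (those not working and not actively searching are outside the labor force — including those who want a job but have given up searching).
Civilian working-age population = 221.37 + 93.63 = 315.00 million.
Unemployment rate = 7.75 / 221.37 = 3.50%.
Labor force participation rate = 221.37 / 315.00 = 70.28%.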